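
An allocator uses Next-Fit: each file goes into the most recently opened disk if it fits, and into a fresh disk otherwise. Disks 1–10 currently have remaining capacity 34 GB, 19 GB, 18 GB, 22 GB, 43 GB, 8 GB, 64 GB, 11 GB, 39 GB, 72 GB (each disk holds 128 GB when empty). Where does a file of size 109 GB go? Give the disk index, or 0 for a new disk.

0

Next-Fit only looks at disk 10, which has 72 GB free.
109 GB does not fit, so a new disk is opened.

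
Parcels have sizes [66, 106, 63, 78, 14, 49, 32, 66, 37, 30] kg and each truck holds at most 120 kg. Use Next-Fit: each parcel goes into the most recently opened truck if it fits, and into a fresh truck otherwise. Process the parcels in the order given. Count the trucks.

truck 1: place 66 kg, 54 kg left
truck 2: place 106 kg, 14 kg left
truck 3: place 63 kg, 57 kg left
truck 4: place 78 kg, 42 kg left
truck 4: place 14 kg, 28 kg left
truck 5: place 49 kg, 71 kg left
truck 5: place 32 kg, 39 kg left
truck 6: place 66 kg, 54 kg left
truck 6: place 37 kg, 17 kg left
truck 7: place 30 kg, 90 kg left
Final trucks: [66] [106] [63] [78,14] [49,32] [66,37] [30].

7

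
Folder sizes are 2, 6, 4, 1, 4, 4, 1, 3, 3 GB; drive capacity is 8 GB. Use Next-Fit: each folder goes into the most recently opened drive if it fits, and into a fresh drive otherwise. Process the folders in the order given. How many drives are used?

4 drives

drive 1: place 2 GB, 6 GB left
drive 1: place 6 GB, 0 GB left
drive 2: place 4 GB, 4 GB left
drive 2: place 1 GB, 3 GB left
drive 3: place 4 GB, 4 GB left
drive 3: place 4 GB, 0 GB left
drive 4: place 1 GB, 7 GB left
drive 4: place 3 GB, 4 GB left
drive 4: place 3 GB, 1 GB left
Final drives: [2,6] [4,1] [4,4] [1,3,3].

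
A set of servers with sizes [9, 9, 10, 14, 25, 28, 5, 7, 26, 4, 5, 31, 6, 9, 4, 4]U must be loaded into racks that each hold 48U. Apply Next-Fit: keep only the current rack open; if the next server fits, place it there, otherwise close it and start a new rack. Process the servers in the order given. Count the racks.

9U → rack 1 (remaining 39U)
9U → rack 1 (remaining 30U)
10U → rack 1 (remaining 20U)
14U → rack 1 (remaining 6U)
25U → rack 2 (remaining 23U)
28U → rack 3 (remaining 20U)
5U → rack 3 (remaining 15U)
7U → rack 3 (remaining 8U)
26U → rack 4 (remaining 22U)
4U → rack 4 (remaining 18U)
5U → rack 4 (remaining 13U)
31U → rack 5 (remaining 17U)
6U → rack 5 (remaining 11U)
9U → rack 5 (remaining 2U)
4U → rack 6 (remaining 44U)
4U → rack 6 (remaining 40U)

6 racks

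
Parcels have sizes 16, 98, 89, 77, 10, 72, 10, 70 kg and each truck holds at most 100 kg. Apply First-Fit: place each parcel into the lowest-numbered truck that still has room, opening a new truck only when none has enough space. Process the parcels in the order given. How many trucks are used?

truck 1: place 16 kg, 84 kg left
truck 2: place 98 kg, 2 kg left
truck 3: place 89 kg, 11 kg left
truck 1: place 77 kg, 7 kg left
truck 3: place 10 kg, 1 kg left
truck 4: place 72 kg, 28 kg left
truck 4: place 10 kg, 18 kg left
truck 5: place 70 kg, 30 kg left

5 trucks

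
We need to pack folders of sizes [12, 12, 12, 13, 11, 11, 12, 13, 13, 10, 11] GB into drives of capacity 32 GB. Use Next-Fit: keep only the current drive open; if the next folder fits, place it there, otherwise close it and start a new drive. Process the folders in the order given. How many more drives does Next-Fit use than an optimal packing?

1

Next-Fit: [12,12] [12,13] [11,11] [12,13] [13,10] [11] → 6 drives.
Total size 130 GB; any packing needs at least ⌈130/32⌉ = 5 drives.
An optimal packing achieves that bound: [13,13] [13,12] [12,12] [12,11] [11,11,10] → 5 drives.
Excess: 6 − 5 = 1.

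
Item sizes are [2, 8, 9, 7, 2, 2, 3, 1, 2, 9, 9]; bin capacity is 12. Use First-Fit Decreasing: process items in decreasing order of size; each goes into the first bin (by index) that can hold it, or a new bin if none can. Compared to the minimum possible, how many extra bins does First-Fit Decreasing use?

First-Fit Decreasing: [9,3] [9,2,1] [9,2] [8,2,2] [7] → 5 bins.
Total size 54; any packing needs at least ⌈54/12⌉ = 5 bins.
So 5 is already optimal.

0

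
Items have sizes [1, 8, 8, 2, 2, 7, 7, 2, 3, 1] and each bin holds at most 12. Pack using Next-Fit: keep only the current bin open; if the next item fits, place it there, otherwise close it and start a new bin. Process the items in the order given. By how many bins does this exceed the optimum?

1

Next-Fit: [1,8] [8,2,2] [7] [7,2,3] [1] → 5 bins.
Total size 41; any packing needs at least ⌈41/12⌉ = 4 bins.
An optimal packing achieves that bound: [8,3,1] [8,2,2] [7,2,1] [7] → 4 bins.
Excess: 5 − 4 = 1.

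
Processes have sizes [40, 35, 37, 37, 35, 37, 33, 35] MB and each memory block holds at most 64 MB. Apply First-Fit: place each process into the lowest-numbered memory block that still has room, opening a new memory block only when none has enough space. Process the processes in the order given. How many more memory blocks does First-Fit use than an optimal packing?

0

First-Fit: [40] [35] [37] [37] [35] [37] [33] [35] → 8 memory blocks.
8 processes exceed 32 MB (half the capacity), and no two of those can share a memory block, so at least 8 memory blocks are needed.
So 8 is already optimal.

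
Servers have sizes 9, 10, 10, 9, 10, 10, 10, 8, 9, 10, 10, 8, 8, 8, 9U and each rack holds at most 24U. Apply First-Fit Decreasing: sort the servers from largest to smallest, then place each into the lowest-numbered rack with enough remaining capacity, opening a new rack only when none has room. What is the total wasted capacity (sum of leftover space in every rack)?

30

Sorted descending: 10, 10, 10, 10, 10, 10, 10, 9, 9, 9, 9, 8, 8, 8, 8.
rack 1: place 10U, 14U left
rack 1: place 10U, 4U left
rack 2: place 10U, 14U left
rack 2: place 10U, 4U left
rack 3: place 10U, 14U left
rack 3: place 10U, 4U left
rack 4: place 10U, 14U left
rack 4: place 9U, 5U left
rack 5: place 9U, 15U left
rack 5: place 9U, 6U left
rack 6: place 9U, 15U left
rack 6: place 8U, 7U left
rack 7: place 8U, 16U left
rack 7: place 8U, 8U left
rack 7: place 8U, 0U left
7 racks × 24U = 168U; used 138U; unused 30U.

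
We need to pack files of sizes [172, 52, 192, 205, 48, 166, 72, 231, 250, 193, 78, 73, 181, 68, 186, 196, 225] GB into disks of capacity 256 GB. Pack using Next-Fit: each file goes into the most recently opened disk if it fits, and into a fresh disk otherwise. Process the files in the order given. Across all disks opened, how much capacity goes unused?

172 GB → disk 1 (remaining 84 GB)
52 GB → disk 1 (remaining 32 GB)
192 GB → disk 2 (remaining 64 GB)
205 GB → disk 3 (remaining 51 GB)
48 GB → disk 3 (remaining 3 GB)
166 GB → disk 4 (remaining 90 GB)
72 GB → disk 4 (remaining 18 GB)
231 GB → disk 5 (remaining 25 GB)
250 GB → disk 6 (remaining 6 GB)
193 GB → disk 7 (remaining 63 GB)
78 GB → disk 8 (remaining 178 GB)
73 GB → disk 8 (remaining 105 GB)
181 GB → disk 9 (remaining 75 GB)
68 GB → disk 9 (remaining 7 GB)
186 GB → disk 10 (remaining 70 GB)
196 GB → disk 11 (remaining 60 GB)
225 GB → disk 12 (remaining 31 GB)
12 disks × 256 GB = 3072 GB; used 2588 GB; unused 484 GB.

484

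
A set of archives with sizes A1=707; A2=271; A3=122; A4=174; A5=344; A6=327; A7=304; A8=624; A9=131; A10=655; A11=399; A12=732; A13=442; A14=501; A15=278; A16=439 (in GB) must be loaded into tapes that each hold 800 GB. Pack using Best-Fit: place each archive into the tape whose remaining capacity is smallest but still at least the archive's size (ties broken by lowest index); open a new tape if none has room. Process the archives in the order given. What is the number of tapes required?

Put A1 (707 GB) in tape 1; 93 GB remain.
Put A2 (271 GB) in tape 2; 529 GB remain.
Put A3 (122 GB) in tape 2; 407 GB remain.
Put A4 (174 GB) in tape 2; 233 GB remain.
Put A5 (344 GB) in tape 3; 456 GB remain.
Put A6 (327 GB) in tape 3; 129 GB remain.
Put A7 (304 GB) in tape 4; 496 GB remain.
Put A8 (624 GB) in tape 5; 176 GB remain.
Put A9 (131 GB) in tape 5; 45 GB remain.
Put A10 (655 GB) in tape 6; 145 GB remain.
Put A11 (399 GB) in tape 4; 97 GB remain.
Put A12 (732 GB) in tape 7; 68 GB remain.
Put A13 (442 GB) in tape 8; 358 GB remain.
Put A14 (501 GB) in tape 9; 299 GB remain.
Put A15 (278 GB) in tape 9; 21 GB remain.
Put A16 (439 GB) in tape 10; 361 GB remain.
Final tapes: [707] [271,122,174] [344,327] [304,399] [624,131] [655] [732] [442] [501,278] [439].

10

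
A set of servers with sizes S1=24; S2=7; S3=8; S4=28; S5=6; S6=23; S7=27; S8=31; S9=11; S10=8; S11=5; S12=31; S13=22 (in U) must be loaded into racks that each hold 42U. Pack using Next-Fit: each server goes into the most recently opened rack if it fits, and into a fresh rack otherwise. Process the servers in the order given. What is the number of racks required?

8 racks

S1 (24U) → rack 1 (remaining 18U)
S2 (7U) → rack 1 (remaining 11U)
S3 (8U) → rack 1 (remaining 3U)
S4 (28U) → rack 2 (remaining 14U)
S5 (6U) → rack 2 (remaining 8U)
S6 (23U) → rack 3 (remaining 19U)
S7 (27U) → rack 4 (remaining 15U)
S8 (31U) → rack 5 (remaining 11U)
S9 (11U) → rack 5 (remaining 0U)
S10 (8U) → rack 6 (remaining 34U)
S11 (5U) → rack 6 (remaining 29U)
S12 (31U) → rack 7 (remaining 11U)
S13 (22U) → rack 8 (remaining 20U)
Final racks: [24,7,8] [28,6] [23] [27] [31,11] [8,5] [31] [22].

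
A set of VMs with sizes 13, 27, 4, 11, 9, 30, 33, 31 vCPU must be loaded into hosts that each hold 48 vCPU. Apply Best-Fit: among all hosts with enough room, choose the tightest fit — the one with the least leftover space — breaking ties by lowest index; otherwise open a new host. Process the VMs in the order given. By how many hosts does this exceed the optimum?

Best-Fit: [13,27,4] [11,9] [30] [33] [31] → 5 hosts.
Total size 158 vCPU; any packing needs at least ⌈158/48⌉ = 4 hosts.
An optimal packing achieves that bound: [33,13] [31,11,4] [30,9] [27] → 4 hosts.
Excess: 5 − 4 = 1.

1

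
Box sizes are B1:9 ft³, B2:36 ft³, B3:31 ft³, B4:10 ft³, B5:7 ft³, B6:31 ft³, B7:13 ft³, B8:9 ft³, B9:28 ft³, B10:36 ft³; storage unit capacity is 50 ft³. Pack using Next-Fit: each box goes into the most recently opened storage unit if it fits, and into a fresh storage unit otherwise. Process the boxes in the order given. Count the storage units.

5 storage units

storage unit 1: place B1 (9 ft³), 41 ft³ left
storage unit 1: place B2 (36 ft³), 5 ft³ left
storage unit 2: place B3 (31 ft³), 19 ft³ left
storage unit 2: place B4 (10 ft³), 9 ft³ left
storage unit 2: place B5 (7 ft³), 2 ft³ left
storage unit 3: place B6 (31 ft³), 19 ft³ left
storage unit 3: place B7 (13 ft³), 6 ft³ left
storage unit 4: place B8 (9 ft³), 41 ft³ left
storage unit 4: place B9 (28 ft³), 13 ft³ left
storage unit 5: place B10 (36 ft³), 14 ft³ left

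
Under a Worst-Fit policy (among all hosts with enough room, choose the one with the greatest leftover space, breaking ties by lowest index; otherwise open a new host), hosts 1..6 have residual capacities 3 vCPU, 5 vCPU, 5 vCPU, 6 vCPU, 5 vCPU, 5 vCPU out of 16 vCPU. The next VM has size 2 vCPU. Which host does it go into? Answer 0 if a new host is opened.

Hosts with room: host 1 (3 vCPU), host 2 (5 vCPU), host 3 (5 vCPU), host 4 (6 vCPU), host 5 (5 vCPU), host 6 (5 vCPU).
Most room is host 4 with 6 vCPU free.

4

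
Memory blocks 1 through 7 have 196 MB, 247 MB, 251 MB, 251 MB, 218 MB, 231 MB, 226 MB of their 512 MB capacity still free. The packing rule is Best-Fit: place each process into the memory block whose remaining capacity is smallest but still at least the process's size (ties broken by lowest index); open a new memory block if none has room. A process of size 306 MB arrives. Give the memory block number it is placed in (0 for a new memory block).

0

No memory block has ≥ 306 MB free, so a new memory block is opened.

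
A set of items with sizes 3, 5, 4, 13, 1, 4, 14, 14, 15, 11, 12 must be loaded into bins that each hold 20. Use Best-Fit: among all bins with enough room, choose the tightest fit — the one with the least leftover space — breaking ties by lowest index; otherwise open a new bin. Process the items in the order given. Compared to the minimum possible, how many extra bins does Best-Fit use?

Best-Fit: [3,5,4] [13,1,4] [14] [14] [15] [11] [12] → 7 bins.
6 items exceed 10 (half the capacity), and no two of those can share a bin, so at least 6 bins are needed.
An optimal packing achieves that bound: [15,5] [14,4,1] [14,4] [13,3] [12] [11] → 6 bins.
Excess: 7 − 6 = 1.

1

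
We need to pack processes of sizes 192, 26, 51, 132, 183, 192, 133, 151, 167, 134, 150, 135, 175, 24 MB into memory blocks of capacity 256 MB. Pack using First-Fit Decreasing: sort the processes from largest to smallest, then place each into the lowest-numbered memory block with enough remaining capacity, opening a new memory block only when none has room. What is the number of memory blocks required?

11 memory blocks

Sorted descending: 192, 192, 183, 175, 167, 151, 150, 135, 134, 133, 132, 51, 26, 24.
Put 192 MB in memory block 1; 64 MB remain.
Put 192 MB in memory block 2; 64 MB remain.
Put 183 MB in memory block 3; 73 MB remain.
Put 175 MB in memory block 4; 81 MB remain.
Put 167 MB in memory block 5; 89 MB remain.
Put 151 MB in memory block 6; 105 MB remain.
Put 150 MB in memory block 7; 106 MB remain.
Put 135 MB in memory block 8; 121 MB remain.
Put 134 MB in memory block 9; 122 MB remain.
Put 133 MB in memory block 10; 123 MB remain.
Put 132 MB in memory block 11; 124 MB remain.
Put 51 MB in memory block 1; 13 MB remain.
Put 26 MB in memory block 2; 38 MB remain.
Put 24 MB in memory block 2; 14 MB remain.
Final memory blocks: [192,51] [192,26,24] [183] [175] [167] [151] [150] [135] [134] [133] [132].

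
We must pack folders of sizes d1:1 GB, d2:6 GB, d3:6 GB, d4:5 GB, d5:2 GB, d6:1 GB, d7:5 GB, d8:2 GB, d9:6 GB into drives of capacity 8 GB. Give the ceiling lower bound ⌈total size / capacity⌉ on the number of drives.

Total size = 1 + 6 + 6 + 5 + 2 + 1 + 5 + 2 + 6 = 34 GB.
⌈34 / 8⌉ = 5.

5 drives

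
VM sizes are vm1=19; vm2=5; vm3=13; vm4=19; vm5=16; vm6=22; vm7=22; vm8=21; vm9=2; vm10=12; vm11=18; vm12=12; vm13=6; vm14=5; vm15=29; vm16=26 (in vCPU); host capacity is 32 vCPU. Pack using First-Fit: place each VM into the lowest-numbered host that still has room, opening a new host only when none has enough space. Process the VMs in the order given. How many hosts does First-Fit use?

host 1: place vm1 (19 vCPU), 13 vCPU left
host 1: place vm2 (5 vCPU), 8 vCPU left
host 2: place vm3 (13 vCPU), 19 vCPU left
host 2: place vm4 (19 vCPU), 0 vCPU left
host 3: place vm5 (16 vCPU), 16 vCPU left
host 4: place vm6 (22 vCPU), 10 vCPU left
host 5: place vm7 (22 vCPU), 10 vCPU left
host 6: place vm8 (21 vCPU), 11 vCPU left
host 1: place vm9 (2 vCPU), 6 vCPU left
host 3: place vm10 (12 vCPU), 4 vCPU left
host 7: place vm11 (18 vCPU), 14 vCPU left
host 7: place vm12 (12 vCPU), 2 vCPU left
host 1: place vm13 (6 vCPU), 0 vCPU left
host 4: place vm14 (5 vCPU), 5 vCPU left
host 8: place vm15 (29 vCPU), 3 vCPU left
host 9: place vm16 (26 vCPU), 6 vCPU left

9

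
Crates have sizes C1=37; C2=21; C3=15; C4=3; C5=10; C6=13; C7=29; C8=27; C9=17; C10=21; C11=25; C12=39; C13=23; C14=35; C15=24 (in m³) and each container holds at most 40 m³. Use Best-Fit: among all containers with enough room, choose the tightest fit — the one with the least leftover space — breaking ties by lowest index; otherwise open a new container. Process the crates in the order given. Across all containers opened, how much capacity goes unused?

container 1: place C1 (37 m³), 3 m³ left
container 2: place C2 (21 m³), 19 m³ left
container 2: place C3 (15 m³), 4 m³ left
container 1: place C4 (3 m³), 0 m³ left
container 3: place C5 (10 m³), 30 m³ left
container 3: place C6 (13 m³), 17 m³ left
container 4: place C7 (29 m³), 11 m³ left
container 5: place C8 (27 m³), 13 m³ left
container 3: place C9 (17 m³), 0 m³ left
container 6: place C10 (21 m³), 19 m³ left
container 7: place C11 (25 m³), 15 m³ left
container 8: place C12 (39 m³), 1 m³ left
container 9: place C13 (23 m³), 17 m³ left
container 10: place C14 (35 m³), 5 m³ left
container 11: place C15 (24 m³), 16 m³ left
11 containers × 40 m³ = 440 m³; used 339 m³; unused 101 m³.

101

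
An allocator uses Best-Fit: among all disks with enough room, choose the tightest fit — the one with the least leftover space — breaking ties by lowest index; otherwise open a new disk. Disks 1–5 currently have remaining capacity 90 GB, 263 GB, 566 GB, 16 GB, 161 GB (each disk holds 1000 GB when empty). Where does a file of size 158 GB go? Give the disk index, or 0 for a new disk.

Disks with room: disk 2 (263 GB), disk 3 (566 GB), disk 5 (161 GB).
Tightest fit is disk 5 with 161 GB free.

5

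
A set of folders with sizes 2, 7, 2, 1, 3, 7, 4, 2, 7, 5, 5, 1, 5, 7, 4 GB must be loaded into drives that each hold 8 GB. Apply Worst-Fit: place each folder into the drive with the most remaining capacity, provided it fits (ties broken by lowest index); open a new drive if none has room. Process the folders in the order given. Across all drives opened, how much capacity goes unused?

18

drive 1: place 2 GB, 6 GB left
drive 2: place 7 GB, 1 GB left
drive 1: place 2 GB, 4 GB left
drive 1: place 1 GB, 3 GB left
drive 1: place 3 GB, 0 GB left
drive 3: place 7 GB, 1 GB left
drive 4: place 4 GB, 4 GB left
drive 4: place 2 GB, 2 GB left
drive 5: place 7 GB, 1 GB left
drive 6: place 5 GB, 3 GB left
drive 7: place 5 GB, 3 GB left
drive 6: place 1 GB, 2 GB left
drive 8: place 5 GB, 3 GB left
drive 9: place 7 GB, 1 GB left
drive 10: place 4 GB, 4 GB left
10 drives × 8 GB = 80 GB; used 62 GB; unused 18 GB.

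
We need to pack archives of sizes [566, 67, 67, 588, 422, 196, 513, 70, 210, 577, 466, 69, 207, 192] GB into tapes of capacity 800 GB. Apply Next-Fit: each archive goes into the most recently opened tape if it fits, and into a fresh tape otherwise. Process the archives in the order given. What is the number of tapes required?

tape 1: place 566 GB, 234 GB left
tape 1: place 67 GB, 167 GB left
tape 1: place 67 GB, 100 GB left
tape 2: place 588 GB, 212 GB left
tape 3: place 422 GB, 378 GB left
tape 3: place 196 GB, 182 GB left
tape 4: place 513 GB, 287 GB left
tape 4: place 70 GB, 217 GB left
tape 4: place 210 GB, 7 GB left
tape 5: place 577 GB, 223 GB left
tape 6: place 466 GB, 334 GB left
tape 6: place 69 GB, 265 GB left
tape 6: place 207 GB, 58 GB left
tape 7: place 192 GB, 608 GB left
Final tapes: [566,67,67] [588] [422,196] [513,70,210] [577] [466,69,207] [192].

7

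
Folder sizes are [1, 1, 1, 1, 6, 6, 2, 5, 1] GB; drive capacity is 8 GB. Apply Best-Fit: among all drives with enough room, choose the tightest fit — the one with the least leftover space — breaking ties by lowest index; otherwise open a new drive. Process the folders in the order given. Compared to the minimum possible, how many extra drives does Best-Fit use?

Best-Fit: [1,1,1,1] [6,2] [6,1] [5] → 4 drives.
Total size 24 GB; any packing needs at least ⌈24/8⌉ = 3 drives.
An optimal packing achieves that bound: [6,2] [6,1,1] [5,1,1,1] → 3 drives.
Excess: 4 − 3 = 1.

1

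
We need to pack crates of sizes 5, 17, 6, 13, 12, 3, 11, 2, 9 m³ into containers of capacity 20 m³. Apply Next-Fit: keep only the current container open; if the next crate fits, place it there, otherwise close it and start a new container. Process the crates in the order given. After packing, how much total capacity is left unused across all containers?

42

5 m³ → container 1 (remaining 15 m³)
17 m³ → container 2 (remaining 3 m³)
6 m³ → container 3 (remaining 14 m³)
13 m³ → container 3 (remaining 1 m³)
12 m³ → container 4 (remaining 8 m³)
3 m³ → container 4 (remaining 5 m³)
11 m³ → container 5 (remaining 9 m³)
2 m³ → container 5 (remaining 7 m³)
9 m³ → container 6 (remaining 11 m³)
6 containers × 20 m³ = 120 m³; used 78 m³; unused 42 m³.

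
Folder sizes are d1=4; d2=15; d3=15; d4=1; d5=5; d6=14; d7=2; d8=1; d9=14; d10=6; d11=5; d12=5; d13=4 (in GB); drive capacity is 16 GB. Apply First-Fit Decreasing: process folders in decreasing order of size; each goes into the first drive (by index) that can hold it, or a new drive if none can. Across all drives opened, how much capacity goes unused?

Sorted descending: 15, 15, 14, 14, 6, 5, 5, 5, 4, 4, 2, 1, 1.
15 GB → drive 1 (remaining 1 GB)
15 GB → drive 2 (remaining 1 GB)
14 GB → drive 3 (remaining 2 GB)
14 GB → drive 4 (remaining 2 GB)
6 GB → drive 5 (remaining 10 GB)
5 GB → drive 5 (remaining 5 GB)
5 GB → drive 5 (remaining 0 GB)
5 GB → drive 6 (remaining 11 GB)
4 GB → drive 6 (remaining 7 GB)
4 GB → drive 6 (remaining 3 GB)
2 GB → drive 3 (remaining 0 GB)
1 GB → drive 1 (remaining 0 GB)
1 GB → drive 2 (remaining 0 GB)
6 drives × 16 GB = 96 GB; used 91 GB; unused 5 GB.

5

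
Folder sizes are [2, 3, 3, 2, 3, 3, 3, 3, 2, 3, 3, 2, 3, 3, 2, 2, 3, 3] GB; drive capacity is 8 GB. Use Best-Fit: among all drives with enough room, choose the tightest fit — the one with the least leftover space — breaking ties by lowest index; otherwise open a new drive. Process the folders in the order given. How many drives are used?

6

drive 1: place 2 GB, 6 GB left
drive 1: place 3 GB, 3 GB left
drive 1: place 3 GB, 0 GB left
drive 2: place 2 GB, 6 GB left
drive 2: place 3 GB, 3 GB left
drive 2: place 3 GB, 0 GB left
drive 3: place 3 GB, 5 GB left
drive 3: place 3 GB, 2 GB left
drive 3: place 2 GB, 0 GB left
drive 4: place 3 GB, 5 GB left
drive 4: place 3 GB, 2 GB left
drive 4: place 2 GB, 0 GB left
drive 5: place 3 GB, 5 GB left
drive 5: place 3 GB, 2 GB left
drive 5: place 2 GB, 0 GB left
drive 6: place 2 GB, 6 GB left
drive 6: place 3 GB, 3 GB left
drive 6: place 3 GB, 0 GB left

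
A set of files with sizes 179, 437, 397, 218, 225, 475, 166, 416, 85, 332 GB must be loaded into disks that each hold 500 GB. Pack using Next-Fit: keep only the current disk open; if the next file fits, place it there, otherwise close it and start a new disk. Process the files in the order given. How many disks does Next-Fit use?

disk 1: place 179 GB, 321 GB left
disk 2: place 437 GB, 63 GB left
disk 3: place 397 GB, 103 GB left
disk 4: place 218 GB, 282 GB left
disk 4: place 225 GB, 57 GB left
disk 5: place 475 GB, 25 GB left
disk 6: place 166 GB, 334 GB left
disk 7: place 416 GB, 84 GB left
disk 8: place 85 GB, 415 GB left
disk 8: place 332 GB, 83 GB left
Final disks: [179] [437] [397] [218,225] [475] [166] [416] [85,332].

8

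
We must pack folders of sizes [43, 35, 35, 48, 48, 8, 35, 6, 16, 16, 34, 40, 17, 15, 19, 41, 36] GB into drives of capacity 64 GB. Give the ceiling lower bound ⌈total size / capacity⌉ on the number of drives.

Total size = 43 + 35 + 35 + 48 + 48 + 8 + 35 + 6 + 16 + 16 + 34 + 40 + 17 + 15 + 19 + 41 + 36 = 492 GB.
⌈492 / 64⌉ = 8.

8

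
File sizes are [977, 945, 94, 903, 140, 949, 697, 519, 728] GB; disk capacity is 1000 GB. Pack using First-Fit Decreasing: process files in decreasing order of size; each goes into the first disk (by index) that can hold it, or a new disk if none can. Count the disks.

Sorted descending: 977, 949, 945, 903, 728, 697, 519, 140, 94.
977 GB → disk 1 (remaining 23 GB)
949 GB → disk 2 (remaining 51 GB)
945 GB → disk 3 (remaining 55 GB)
903 GB → disk 4 (remaining 97 GB)
728 GB → disk 5 (remaining 272 GB)
697 GB → disk 6 (remaining 303 GB)
519 GB → disk 7 (remaining 481 GB)
140 GB → disk 5 (remaining 132 GB)
94 GB → disk 4 (remaining 3 GB)

7 disks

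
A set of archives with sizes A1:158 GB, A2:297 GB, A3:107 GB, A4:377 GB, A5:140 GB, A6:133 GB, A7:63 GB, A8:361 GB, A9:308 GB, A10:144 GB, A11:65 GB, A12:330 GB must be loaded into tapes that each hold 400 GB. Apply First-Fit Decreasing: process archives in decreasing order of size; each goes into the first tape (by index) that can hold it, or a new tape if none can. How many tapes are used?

7

Sorted descending: 377, 361, 330, 308, 297, 158, 144, 140, 133, 107, 65, 63.
Put 377 GB in tape 1; 23 GB remain.
Put 361 GB in tape 2; 39 GB remain.
Put 330 GB in tape 3; 70 GB remain.
Put 308 GB in tape 4; 92 GB remain.
Put 297 GB in tape 5; 103 GB remain.
Put 158 GB in tape 6; 242 GB remain.
Put 144 GB in tape 6; 98 GB remain.
Put 140 GB in tape 7; 260 GB remain.
Put 133 GB in tape 7; 127 GB remain.
Put 107 GB in tape 7; 20 GB remain.
Put 65 GB in tape 3; 5 GB remain.
Put 63 GB in tape 4; 29 GB remain.
Final tapes: [377] [361] [330,65] [308,63] [297] [158,144] [140,133,107].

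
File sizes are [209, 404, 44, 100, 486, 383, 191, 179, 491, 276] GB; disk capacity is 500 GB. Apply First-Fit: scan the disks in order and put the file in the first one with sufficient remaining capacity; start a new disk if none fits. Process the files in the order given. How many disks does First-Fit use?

7

209 GB → disk 1 (remaining 291 GB)
404 GB → disk 2 (remaining 96 GB)
44 GB → disk 1 (remaining 247 GB)
100 GB → disk 1 (remaining 147 GB)
486 GB → disk 3 (remaining 14 GB)
383 GB → disk 4 (remaining 117 GB)
191 GB → disk 5 (remaining 309 GB)
179 GB → disk 5 (remaining 130 GB)
491 GB → disk 6 (remaining 9 GB)
276 GB → disk 7 (remaining 224 GB)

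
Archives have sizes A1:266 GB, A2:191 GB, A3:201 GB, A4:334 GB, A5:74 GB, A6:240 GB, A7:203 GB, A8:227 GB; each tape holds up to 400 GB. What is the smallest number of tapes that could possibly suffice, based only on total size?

Total size = 266 + 191 + 201 + 334 + 74 + 240 + 203 + 227 = 1736 GB.
⌈1736 / 400⌉ = 5.

5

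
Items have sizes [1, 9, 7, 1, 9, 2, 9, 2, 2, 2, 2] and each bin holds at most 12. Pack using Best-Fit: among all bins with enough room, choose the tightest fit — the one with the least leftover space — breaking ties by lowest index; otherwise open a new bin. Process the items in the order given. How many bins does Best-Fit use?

5 bins

1 → bin 1 (remaining 11)
9 → bin 1 (remaining 2)
7 → bin 2 (remaining 5)
1 → bin 1 (remaining 1)
9 → bin 3 (remaining 3)
2 → bin 3 (remaining 1)
9 → bin 4 (remaining 3)
2 → bin 4 (remaining 1)
2 → bin 2 (remaining 3)
2 → bin 2 (remaining 1)
2 → bin 5 (remaining 10)
Final bins: [1,9,1] [7,2,2] [9,2] [9,2] [2].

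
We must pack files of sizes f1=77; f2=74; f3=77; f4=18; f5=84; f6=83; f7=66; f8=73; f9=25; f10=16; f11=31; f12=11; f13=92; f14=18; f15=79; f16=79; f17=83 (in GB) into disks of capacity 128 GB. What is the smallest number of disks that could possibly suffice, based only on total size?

8 disks

Total size = 77 + 74 + 77 + 18 + 84 + 83 + 66 + 73 + 25 + 16 + 31 + 11 + 92 + 18 + 79 + 79 + 83 = 986 GB.
⌈986 / 128⌉ = 8.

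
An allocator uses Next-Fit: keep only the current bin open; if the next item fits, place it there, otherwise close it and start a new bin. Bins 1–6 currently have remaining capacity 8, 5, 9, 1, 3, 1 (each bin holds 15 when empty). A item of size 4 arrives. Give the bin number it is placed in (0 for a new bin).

Next-Fit only looks at bin 6, which has 1 free.
4 does not fit, so a new bin is opened.

0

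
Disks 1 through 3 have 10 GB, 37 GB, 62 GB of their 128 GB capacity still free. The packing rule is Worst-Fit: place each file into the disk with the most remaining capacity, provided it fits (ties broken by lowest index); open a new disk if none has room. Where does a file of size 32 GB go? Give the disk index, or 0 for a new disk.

Disks with room: disk 2 (37 GB), disk 3 (62 GB).
Most room is disk 3 with 62 GB free.

3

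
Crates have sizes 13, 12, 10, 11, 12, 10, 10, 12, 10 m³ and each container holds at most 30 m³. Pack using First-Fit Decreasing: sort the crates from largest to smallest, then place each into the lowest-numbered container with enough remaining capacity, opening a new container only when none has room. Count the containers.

4

Sorted descending: 13, 12, 12, 12, 11, 10, 10, 10, 10.
container 1: place 13 m³, 17 m³ left
container 1: place 12 m³, 5 m³ left
container 2: place 12 m³, 18 m³ left
container 2: place 12 m³, 6 m³ left
container 3: place 11 m³, 19 m³ left
container 3: place 10 m³, 9 m³ left
container 4: place 10 m³, 20 m³ left
container 4: place 10 m³, 10 m³ left
container 4: place 10 m³, 0 m³ left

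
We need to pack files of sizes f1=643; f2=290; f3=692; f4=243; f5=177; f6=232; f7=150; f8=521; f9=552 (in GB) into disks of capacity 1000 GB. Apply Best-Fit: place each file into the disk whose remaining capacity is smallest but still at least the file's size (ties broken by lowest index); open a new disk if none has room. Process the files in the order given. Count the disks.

Put f1 (643 GB) in disk 1; 357 GB remain.
Put f2 (290 GB) in disk 1; 67 GB remain.
Put f3 (692 GB) in disk 2; 308 GB remain.
Put f4 (243 GB) in disk 2; 65 GB remain.
Put f5 (177 GB) in disk 3; 823 GB remain.
Put f6 (232 GB) in disk 3; 591 GB remain.
Put f7 (150 GB) in disk 3; 441 GB remain.
Put f8 (521 GB) in disk 4; 479 GB remain.
Put f9 (552 GB) in disk 5; 448 GB remain.
Final disks: [643,290] [692,243] [177,232,150] [521] [552].

5 disks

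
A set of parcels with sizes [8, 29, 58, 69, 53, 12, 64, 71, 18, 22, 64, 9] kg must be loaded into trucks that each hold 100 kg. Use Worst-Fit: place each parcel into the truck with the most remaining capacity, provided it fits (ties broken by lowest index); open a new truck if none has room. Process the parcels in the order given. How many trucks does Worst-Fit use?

6 trucks

truck 1: place 8 kg, 92 kg left
truck 1: place 29 kg, 63 kg left
truck 1: place 58 kg, 5 kg left
truck 2: place 69 kg, 31 kg left
truck 3: place 53 kg, 47 kg left
truck 3: place 12 kg, 35 kg left
truck 4: place 64 kg, 36 kg left
truck 5: place 71 kg, 29 kg left
truck 4: place 18 kg, 18 kg left
truck 3: place 22 kg, 13 kg left
truck 6: place 64 kg, 36 kg left
truck 6: place 9 kg, 27 kg left
Final trucks: [8,29,58] [69] [53,12,22] [64,18] [71] [64,9].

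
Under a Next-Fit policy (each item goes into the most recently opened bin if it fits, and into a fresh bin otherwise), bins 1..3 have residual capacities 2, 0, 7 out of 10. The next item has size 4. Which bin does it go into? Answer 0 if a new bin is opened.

3

Next-Fit only looks at bin 3, which has 7 free.
4 fits there.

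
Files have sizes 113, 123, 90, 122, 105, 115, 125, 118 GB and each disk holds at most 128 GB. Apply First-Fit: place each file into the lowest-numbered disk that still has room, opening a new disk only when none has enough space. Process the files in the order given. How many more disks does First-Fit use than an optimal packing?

First-Fit: [113] [123] [90] [122] [105] [115] [125] [118] → 8 disks.
Total size 911 GB; any packing needs at least ⌈911/128⌉ = 8 disks.
So 8 is already optimal.

0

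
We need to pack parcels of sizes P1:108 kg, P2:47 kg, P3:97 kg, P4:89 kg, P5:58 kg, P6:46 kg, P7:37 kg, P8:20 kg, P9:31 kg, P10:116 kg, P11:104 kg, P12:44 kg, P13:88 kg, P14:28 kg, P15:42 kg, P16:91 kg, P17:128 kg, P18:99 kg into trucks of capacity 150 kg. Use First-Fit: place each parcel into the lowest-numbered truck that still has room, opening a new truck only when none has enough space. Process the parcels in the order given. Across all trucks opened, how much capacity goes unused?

227

P1 (108 kg) → truck 1 (remaining 42 kg)
P2 (47 kg) → truck 2 (remaining 103 kg)
P3 (97 kg) → truck 2 (remaining 6 kg)
P4 (89 kg) → truck 3 (remaining 61 kg)
P5 (58 kg) → truck 3 (remaining 3 kg)
P6 (46 kg) → truck 4 (remaining 104 kg)
P7 (37 kg) → truck 1 (remaining 5 kg)
P8 (20 kg) → truck 4 (remaining 84 kg)
P9 (31 kg) → truck 4 (remaining 53 kg)
P10 (116 kg) → truck 5 (remaining 34 kg)
P11 (104 kg) → truck 6 (remaining 46 kg)
P12 (44 kg) → truck 4 (remaining 9 kg)
P13 (88 kg) → truck 7 (remaining 62 kg)
P14 (28 kg) → truck 5 (remaining 6 kg)
P15 (42 kg) → truck 6 (remaining 4 kg)
P16 (91 kg) → truck 8 (remaining 59 kg)
P17 (128 kg) → truck 9 (remaining 22 kg)
P18 (99 kg) → truck 10 (remaining 51 kg)
10 trucks × 150 kg = 1500 kg; used 1273 kg; unused 227 kg.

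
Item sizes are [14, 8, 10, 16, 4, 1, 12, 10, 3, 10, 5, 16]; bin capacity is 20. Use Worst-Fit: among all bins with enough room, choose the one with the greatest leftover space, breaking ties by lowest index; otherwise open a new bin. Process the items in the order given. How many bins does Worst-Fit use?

7 bins

14 → bin 1 (remaining 6)
8 → bin 2 (remaining 12)
10 → bin 2 (remaining 2)
16 → bin 3 (remaining 4)
4 → bin 1 (remaining 2)
1 → bin 3 (remaining 3)
12 → bin 4 (remaining 8)
10 → bin 5 (remaining 10)
3 → bin 5 (remaining 7)
10 → bin 6 (remaining 10)
5 → bin 6 (remaining 5)
16 → bin 7 (remaining 4)
Final bins: [14,4] [8,10] [16,1] [12] [10,3] [10,5] [16].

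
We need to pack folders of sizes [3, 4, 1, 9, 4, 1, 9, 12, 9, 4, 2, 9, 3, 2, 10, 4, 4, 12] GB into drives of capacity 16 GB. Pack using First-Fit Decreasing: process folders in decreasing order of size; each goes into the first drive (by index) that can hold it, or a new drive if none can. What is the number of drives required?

Sorted descending: 12, 12, 10, 9, 9, 9, 9, 4, 4, 4, 4, 4, 3, 3, 2, 2, 1, 1.
12 GB → drive 1 (remaining 4 GB)
12 GB → drive 2 (remaining 4 GB)
10 GB → drive 3 (remaining 6 GB)
9 GB → drive 4 (remaining 7 GB)
9 GB → drive 5 (remaining 7 GB)
9 GB → drive 6 (remaining 7 GB)
9 GB → drive 7 (remaining 7 GB)
4 GB → drive 1 (remaining 0 GB)
4 GB → drive 2 (remaining 0 GB)
4 GB → drive 3 (remaining 2 GB)
4 GB → drive 4 (remaining 3 GB)
4 GB → drive 5 (remaining 3 GB)
3 GB → drive 4 (remaining 0 GB)
3 GB → drive 5 (remaining 0 GB)
2 GB → drive 3 (remaining 0 GB)
2 GB → drive 6 (remaining 5 GB)
1 GB → drive 6 (remaining 4 GB)
1 GB → drive 6 (remaining 3 GB)
Final drives: [12,4] [12,4] [10,4,2] [9,4,3] [9,4,3] [9,2,1,1] [9].

7 drives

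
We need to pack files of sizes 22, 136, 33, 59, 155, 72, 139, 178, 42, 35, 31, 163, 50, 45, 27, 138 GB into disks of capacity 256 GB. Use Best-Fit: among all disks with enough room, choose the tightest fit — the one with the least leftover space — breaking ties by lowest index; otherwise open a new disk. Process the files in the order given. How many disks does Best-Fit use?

22 GB → disk 1 (remaining 234 GB)
136 GB → disk 1 (remaining 98 GB)
33 GB → disk 1 (remaining 65 GB)
59 GB → disk 1 (remaining 6 GB)
155 GB → disk 2 (remaining 101 GB)
72 GB → disk 2 (remaining 29 GB)
139 GB → disk 3 (remaining 117 GB)
178 GB → disk 4 (remaining 78 GB)
42 GB → disk 4 (remaining 36 GB)
35 GB → disk 4 (remaining 1 GB)
31 GB → disk 3 (remaining 86 GB)
163 GB → disk 5 (remaining 93 GB)
50 GB → disk 3 (remaining 36 GB)
45 GB → disk 5 (remaining 48 GB)
27 GB → disk 2 (remaining 2 GB)
138 GB → disk 6 (remaining 118 GB)

6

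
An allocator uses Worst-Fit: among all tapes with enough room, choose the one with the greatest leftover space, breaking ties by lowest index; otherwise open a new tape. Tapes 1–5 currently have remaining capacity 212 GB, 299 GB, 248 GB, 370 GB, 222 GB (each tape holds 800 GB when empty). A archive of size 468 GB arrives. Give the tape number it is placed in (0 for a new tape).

0

No tape has ≥ 468 GB free, so a new tape is opened.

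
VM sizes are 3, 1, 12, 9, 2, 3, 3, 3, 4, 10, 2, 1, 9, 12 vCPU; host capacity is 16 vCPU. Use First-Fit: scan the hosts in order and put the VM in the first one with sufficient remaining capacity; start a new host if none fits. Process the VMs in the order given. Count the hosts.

3 vCPU → host 1 (remaining 13 vCPU)
1 vCPU → host 1 (remaining 12 vCPU)
12 vCPU → host 1 (remaining 0 vCPU)
9 vCPU → host 2 (remaining 7 vCPU)
2 vCPU → host 2 (remaining 5 vCPU)
3 vCPU → host 2 (remaining 2 vCPU)
3 vCPU → host 3 (remaining 13 vCPU)
3 vCPU → host 3 (remaining 10 vCPU)
4 vCPU → host 3 (remaining 6 vCPU)
10 vCPU → host 4 (remaining 6 vCPU)
2 vCPU → host 2 (remaining 0 vCPU)
1 vCPU → host 3 (remaining 5 vCPU)
9 vCPU → host 5 (remaining 7 vCPU)
12 vCPU → host 6 (remaining 4 vCPU)

6 hosts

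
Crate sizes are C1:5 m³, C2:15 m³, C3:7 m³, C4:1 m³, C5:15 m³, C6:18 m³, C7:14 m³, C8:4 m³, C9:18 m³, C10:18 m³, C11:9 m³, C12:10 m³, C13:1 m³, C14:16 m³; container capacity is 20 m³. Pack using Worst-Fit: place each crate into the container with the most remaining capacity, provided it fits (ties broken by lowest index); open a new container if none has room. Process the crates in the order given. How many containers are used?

C1 (5 m³) → container 1 (remaining 15 m³)
C2 (15 m³) → container 1 (remaining 0 m³)
C3 (7 m³) → container 2 (remaining 13 m³)
C4 (1 m³) → container 2 (remaining 12 m³)
C5 (15 m³) → container 3 (remaining 5 m³)
C6 (18 m³) → container 4 (remaining 2 m³)
C7 (14 m³) → container 5 (remaining 6 m³)
C8 (4 m³) → container 2 (remaining 8 m³)
C9 (18 m³) → container 6 (remaining 2 m³)
C10 (18 m³) → container 7 (remaining 2 m³)
C11 (9 m³) → container 8 (remaining 11 m³)
C12 (10 m³) → container 8 (remaining 1 m³)
C13 (1 m³) → container 2 (remaining 7 m³)
C14 (16 m³) → container 9 (remaining 4 m³)

9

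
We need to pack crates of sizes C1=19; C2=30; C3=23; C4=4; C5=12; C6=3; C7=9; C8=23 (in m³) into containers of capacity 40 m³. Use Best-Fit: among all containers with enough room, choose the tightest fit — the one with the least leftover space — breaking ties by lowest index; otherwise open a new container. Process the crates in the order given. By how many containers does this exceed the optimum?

0

Best-Fit: [19,9] [30,4] [23,12,3] [23] → 4 containers.
Total size 123 m³; any packing needs at least ⌈123/40⌉ = 4 containers.
So 4 is already optimal.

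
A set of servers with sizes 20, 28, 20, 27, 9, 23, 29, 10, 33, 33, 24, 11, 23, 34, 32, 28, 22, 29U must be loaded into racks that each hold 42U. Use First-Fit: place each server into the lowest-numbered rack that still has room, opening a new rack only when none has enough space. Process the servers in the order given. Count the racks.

Put 20U in rack 1; 22U remain.
Put 28U in rack 2; 14U remain.
Put 20U in rack 1; 2U remain.
Put 27U in rack 3; 15U remain.
Put 9U in rack 2; 5U remain.
Put 23U in rack 4; 19U remain.
Put 29U in rack 5; 13U remain.
Put 10U in rack 3; 5U remain.
Put 33U in rack 6; 9U remain.
Put 33U in rack 7; 9U remain.
Put 24U in rack 8; 18U remain.
Put 11U in rack 4; 8U remain.
Put 23U in rack 9; 19U remain.
Put 34U in rack 10; 8U remain.
Put 32U in rack 11; 10U remain.
Put 28U in rack 12; 14U remain.
Put 22U in rack 13; 20U remain.
Put 29U in rack 14; 13U remain.
Final racks: [20,20] [28,9] [27,10] [23,11] [29] [33] [33] [24] [23] [34] [32] [28] [22] [29].

14 racks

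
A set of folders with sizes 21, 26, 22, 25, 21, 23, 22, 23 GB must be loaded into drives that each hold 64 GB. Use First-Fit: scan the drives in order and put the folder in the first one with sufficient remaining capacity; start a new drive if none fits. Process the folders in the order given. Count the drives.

21 GB → drive 1 (remaining 43 GB)
26 GB → drive 1 (remaining 17 GB)
22 GB → drive 2 (remaining 42 GB)
25 GB → drive 2 (remaining 17 GB)
21 GB → drive 3 (remaining 43 GB)
23 GB → drive 3 (remaining 20 GB)
22 GB → drive 4 (remaining 42 GB)
23 GB → drive 4 (remaining 19 GB)

4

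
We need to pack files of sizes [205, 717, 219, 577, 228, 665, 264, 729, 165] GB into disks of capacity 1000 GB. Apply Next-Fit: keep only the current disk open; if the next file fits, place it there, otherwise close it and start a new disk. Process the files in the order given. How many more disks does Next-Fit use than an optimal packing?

Next-Fit: [205,717] [219,577] [228,665] [264,729] [165] → 5 disks.
Total size 3769 GB; any packing needs at least ⌈3769/1000⌉ = 4 disks.
An optimal packing achieves that bound: [729,264] [717,228] [665,219] [577,205,165] → 4 disks.
Excess: 5 − 4 = 1.

1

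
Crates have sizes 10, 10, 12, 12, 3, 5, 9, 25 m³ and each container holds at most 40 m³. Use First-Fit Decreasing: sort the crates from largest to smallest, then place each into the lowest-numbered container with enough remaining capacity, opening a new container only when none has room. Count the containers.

Sorted descending: 25, 12, 12, 10, 10, 9, 5, 3.
Put 25 m³ in container 1; 15 m³ remain.
Put 12 m³ in container 1; 3 m³ remain.
Put 12 m³ in container 2; 28 m³ remain.
Put 10 m³ in container 2; 18 m³ remain.
Put 10 m³ in container 2; 8 m³ remain.
Put 9 m³ in container 3; 31 m³ remain.
Put 5 m³ in container 2; 3 m³ remain.
Put 3 m³ in container 1; 0 m³ remain.

3 containers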